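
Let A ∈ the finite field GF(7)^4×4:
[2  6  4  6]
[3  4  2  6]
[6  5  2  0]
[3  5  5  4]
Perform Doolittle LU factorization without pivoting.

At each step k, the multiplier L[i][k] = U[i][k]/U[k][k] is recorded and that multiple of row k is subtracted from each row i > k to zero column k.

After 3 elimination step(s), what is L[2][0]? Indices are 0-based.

L[2][0] = 3

Step 1: pivot at (0,0) is 2.
  row1 ← row1 − (5)·row0  ⇒  L[1][0]=5, U row1=(0, 2, 3, 4)
  row2 ← row2 − (3)·row0  ⇒  L[2][0]=3, U row2=(0, 1, 4, 3)
  row3 ← row3 − (5)·row0  ⇒  L[3][0]=5, U row3=(0, 3, 6, 2)
Step 2: pivot at (1,1) is 2.
  row2 ← row2 − (4)·row1  ⇒  L[2][1]=4, U row2=(0, 0, 6, 1)
  row3 ← row3 − (5)·row1  ⇒  L[3][1]=5, U row3=(0, 0, 5, 3)
Step 3: pivot at (2,2) is 6.
  row3 ← row3 − (2)·row2  ⇒  L[3][2]=2, U row3=(0, 0, 0, 1)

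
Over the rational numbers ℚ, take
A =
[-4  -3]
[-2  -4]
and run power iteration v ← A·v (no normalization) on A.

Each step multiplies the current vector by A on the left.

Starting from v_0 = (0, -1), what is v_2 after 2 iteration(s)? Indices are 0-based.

v_2 = (-24, -22)

v_0 = (0, -1).
v_1 = A·v_0 = (3, 4).
v_2 = A·v_1 = (-24, -22).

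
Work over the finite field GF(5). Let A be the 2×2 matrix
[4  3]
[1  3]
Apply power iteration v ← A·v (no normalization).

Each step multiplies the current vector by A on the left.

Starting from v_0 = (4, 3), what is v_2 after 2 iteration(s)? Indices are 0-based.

v_2 = (4, 4)

v_0 = (4, 3).
v_1 = A·v_0 = (0, 3).
v_2 = A·v_1 = (4, 4).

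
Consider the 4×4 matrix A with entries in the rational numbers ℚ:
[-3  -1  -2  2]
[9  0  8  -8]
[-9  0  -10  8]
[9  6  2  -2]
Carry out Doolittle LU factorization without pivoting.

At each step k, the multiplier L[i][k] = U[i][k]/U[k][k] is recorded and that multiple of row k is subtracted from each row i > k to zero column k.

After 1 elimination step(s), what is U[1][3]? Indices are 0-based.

Step 1: pivot at (0,0) is -3.
  row1 ← row1 − (-3)·row0  ⇒  L[1][0]=-3, U row1=(0, -3, 2, -2)
  row2 ← row2 − (3)·row0  ⇒  L[2][0]=3, U row2=(0, 3, -4, 2)
  row3 ← row3 − (-3)·row0  ⇒  L[3][0]=-3, U row3=(0, 3, -4, 4)

U[1][3] = -2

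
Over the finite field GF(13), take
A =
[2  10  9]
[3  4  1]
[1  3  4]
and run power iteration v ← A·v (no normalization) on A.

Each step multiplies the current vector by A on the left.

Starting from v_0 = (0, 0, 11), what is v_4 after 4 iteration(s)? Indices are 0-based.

v_4 = (6, 4, 8)

v_0 = (0, 0, 11).
v_1 = A·v_0 = (8, 11, 5).
v_2 = A·v_1 = (2, 8, 9).
v_3 = A·v_2 = (9, 8, 10).
v_4 = A·v_3 = (6, 4, 8).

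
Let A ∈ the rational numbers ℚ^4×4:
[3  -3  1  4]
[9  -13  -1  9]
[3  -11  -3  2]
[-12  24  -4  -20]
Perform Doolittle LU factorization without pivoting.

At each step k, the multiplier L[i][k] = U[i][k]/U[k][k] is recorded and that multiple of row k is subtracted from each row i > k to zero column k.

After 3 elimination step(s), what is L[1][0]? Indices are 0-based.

Step 1: pivot at (0,0) is 3.
  row1 ← row1 − (3)·row0  ⇒  L[1][0]=3, U row1=(0, -4, -4, -3)
  row2 ← row2 − (1)·row0  ⇒  L[2][0]=1, U row2=(0, -8, -4, -2)
  row3 ← row3 − (-4)·row0  ⇒  L[3][0]=-4, U row3=(0, 12, 0, -4)
Step 2: pivot at (1,1) is -4.
  row2 ← row2 − (2)·row1  ⇒  L[2][1]=2, U row2=(0, 0, 4, 4)
  row3 ← row3 − (-3)·row1  ⇒  L[3][1]=-3, U row3=(0, 0, -12, -13)
Step 3: pivot at (2,2) is 4.
  row3 ← row3 − (-3)·row2  ⇒  L[3][2]=-3, U row3=(0, 0, 0, -1)

L[1][0] = 3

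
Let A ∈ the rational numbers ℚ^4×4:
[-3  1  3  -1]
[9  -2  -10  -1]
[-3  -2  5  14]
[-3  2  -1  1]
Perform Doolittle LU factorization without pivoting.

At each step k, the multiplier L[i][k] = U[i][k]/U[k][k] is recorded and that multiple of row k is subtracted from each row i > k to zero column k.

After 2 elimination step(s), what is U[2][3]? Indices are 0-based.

U[2][3] = 3

[col 0] pivot -3
  R1 -= -3*R0 → (0, 1, -1, -4)  (L[1][0] := -3)
  R2 -= 1*R0 → (0, -3, 2, 15)  (L[2][0] := 1)
  R3 -= 1*R0 → (0, 1, -4, 2)  (L[3][0] := 1)
[col 1] pivot 1
  R2 -= -3*R1 → (0, 0, -1, 3)  (L[2][1] := -3)
  R3 -= 1*R1 → (0, 0, -3, 6)  (L[3][1] := 1)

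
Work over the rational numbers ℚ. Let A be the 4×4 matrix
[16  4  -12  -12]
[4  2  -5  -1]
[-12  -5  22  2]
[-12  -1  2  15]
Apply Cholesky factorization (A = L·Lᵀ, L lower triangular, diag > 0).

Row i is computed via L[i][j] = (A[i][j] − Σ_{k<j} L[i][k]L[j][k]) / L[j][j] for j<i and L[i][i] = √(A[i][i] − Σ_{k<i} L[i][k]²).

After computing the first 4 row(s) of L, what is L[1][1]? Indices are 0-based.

Step 1: L[0][0] = √(16) = 4.
  L[1][0] = (4) / L[0][0] = 1.
Step 2: L[1][1] = √(1) = 1.
  L[2][0] = (-12) / L[0][0] = -3.
  L[2][1] = (-2) / L[1][1] = -2.
Step 3: L[2][2] = √(9) = 3.
  L[3][0] = (-12) / L[0][0] = -3.
  L[3][1] = (2) / L[1][1] = 2.
  L[3][2] = (-3) / L[2][2] = -1.
Step 4: L[3][3] = √(1) = 1.

L[1][1] = 1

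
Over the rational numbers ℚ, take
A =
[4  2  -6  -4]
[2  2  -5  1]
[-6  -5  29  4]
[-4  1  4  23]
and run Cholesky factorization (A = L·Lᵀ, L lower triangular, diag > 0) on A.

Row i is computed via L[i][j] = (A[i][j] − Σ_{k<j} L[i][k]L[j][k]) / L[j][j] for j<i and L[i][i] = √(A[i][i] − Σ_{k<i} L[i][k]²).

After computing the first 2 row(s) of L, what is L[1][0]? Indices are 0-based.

L[1][0] = 1

Step 1: L[0][0] = √(4) = 2.
  L[1][0] = (2) / L[0][0] = 1.
Step 2: L[1][1] = √(1) = 1.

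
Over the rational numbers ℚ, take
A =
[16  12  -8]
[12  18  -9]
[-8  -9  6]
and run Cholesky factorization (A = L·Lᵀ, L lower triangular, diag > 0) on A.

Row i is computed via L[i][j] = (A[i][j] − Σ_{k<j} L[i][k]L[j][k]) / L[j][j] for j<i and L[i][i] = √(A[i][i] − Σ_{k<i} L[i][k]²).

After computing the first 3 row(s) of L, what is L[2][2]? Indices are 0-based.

L[2][2] = 1

Step 1: L[0][0] = √(16) = 4.
  L[1][0] = (12) / L[0][0] = 3.
Step 2: L[1][1] = √(9) = 3.
  L[2][0] = (-8) / L[0][0] = -2.
  L[2][1] = (-3) / L[1][1] = -1.
Step 3: L[2][2] = √(1) = 1.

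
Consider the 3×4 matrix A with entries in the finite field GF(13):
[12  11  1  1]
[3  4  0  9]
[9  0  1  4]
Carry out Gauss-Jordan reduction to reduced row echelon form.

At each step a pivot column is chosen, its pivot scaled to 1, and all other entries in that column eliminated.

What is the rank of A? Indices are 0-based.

[1] R0 /= 12  ⇒  (1, 2, 12, 12)
     R1 -= 3·R0  ⇒  (0, 11, 3, 12)
     R2 -= 9·R0  ⇒  (0, 8, 10, 0)
[2] R1 /= 11  ⇒  (0, 1, 5, 7)
     R0 -= 2·R1  ⇒  (1, 0, 2, 11)
     R2 -= 8·R1  ⇒  (0, 0, 9, 9)
[3] R2 /= 9  ⇒  (0, 0, 1, 1)
     R0 -= 2·R2  ⇒  (1, 0, 0, 9)
     R1 -= 5·R2  ⇒  (0, 1, 0, 2)

rank = 3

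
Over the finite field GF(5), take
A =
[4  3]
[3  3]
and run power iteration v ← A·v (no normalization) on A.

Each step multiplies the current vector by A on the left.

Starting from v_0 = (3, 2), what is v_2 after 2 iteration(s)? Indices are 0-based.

v_2 = (2, 4)

v_0 = (3, 2).
v_1 = A·v_0 = (3, 0).
v_2 = A·v_1 = (2, 4).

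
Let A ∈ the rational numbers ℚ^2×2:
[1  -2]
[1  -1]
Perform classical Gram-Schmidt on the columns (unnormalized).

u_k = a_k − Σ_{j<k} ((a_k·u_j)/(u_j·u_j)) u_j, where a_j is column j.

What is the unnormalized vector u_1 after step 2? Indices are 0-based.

Step 1: u_0 = a_0 = (1, 1).
Step 2: u_1 = a_1 − (-3/2)·u_0 = (-1/2, 1/2).

u_1 = (-1/2, 1/2)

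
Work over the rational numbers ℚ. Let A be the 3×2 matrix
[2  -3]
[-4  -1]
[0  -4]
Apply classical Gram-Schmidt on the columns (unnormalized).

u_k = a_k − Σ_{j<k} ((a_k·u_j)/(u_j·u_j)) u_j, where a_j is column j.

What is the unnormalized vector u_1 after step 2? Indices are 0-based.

u_1 = (-14/5, -7/5, -4)

Step 1: u_0 = a_0 = (2, -4, 0).
Step 2: u_1 = a_1 − (-1/10)·u_0 = (-14/5, -7/5, -4).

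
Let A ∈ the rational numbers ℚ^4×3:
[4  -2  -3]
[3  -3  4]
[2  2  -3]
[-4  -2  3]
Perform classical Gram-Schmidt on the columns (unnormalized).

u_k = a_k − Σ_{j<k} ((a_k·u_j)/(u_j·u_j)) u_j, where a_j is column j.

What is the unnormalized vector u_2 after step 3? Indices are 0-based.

Step 1: u_0 = a_0 = (4, 3, 2, -4).
Step 2: u_1 = a_1 − (-1/9)·u_0 = (-14/9, -8/3, 20/9, -22/9).
Step 3: u_2 = a_2 − (-2/5)·u_0 − (-45/46)·u_1 = (-336/115, 298/115, -3/115, -114/115).

u_2 = (-336/115, 298/115, -3/115, -114/115)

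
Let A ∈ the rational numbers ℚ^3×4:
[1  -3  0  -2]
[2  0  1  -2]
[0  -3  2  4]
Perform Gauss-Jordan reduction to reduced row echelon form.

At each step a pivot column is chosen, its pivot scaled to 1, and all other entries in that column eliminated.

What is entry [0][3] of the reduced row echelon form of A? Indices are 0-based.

M[0][3] = -2

step 1: normalize row 0 (÷1) = (1, -3, 0, -2)
  row 1: subtract 2×row0 = (0, 6, 1, 2)
step 2: normalize row 1 (÷6) = (0, 1, 1/6, 1/3)
  row 0: subtract -3×row1 = (1, 0, 1/2, -1)
  row 2: subtract -3×row1 = (0, 0, 5/2, 5)
step 3: normalize row 2 (÷5/2) = (0, 0, 1, 2)
  row 0: subtract 1/2×row2 = (1, 0, 0, -2)
  row 1: subtract 1/6×row2 = (0, 1, 0, 0)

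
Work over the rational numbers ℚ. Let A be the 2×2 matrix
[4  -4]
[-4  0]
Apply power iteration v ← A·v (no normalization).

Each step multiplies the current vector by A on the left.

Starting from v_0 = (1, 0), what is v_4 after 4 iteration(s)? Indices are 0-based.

v_4 = (1280, -768)

v_0 = (1, 0).
v_1 = A·v_0 = (4, -4).
v_2 = A·v_1 = (32, -16).
v_3 = A·v_2 = (192, -128).
v_4 = A·v_3 = (1280, -768).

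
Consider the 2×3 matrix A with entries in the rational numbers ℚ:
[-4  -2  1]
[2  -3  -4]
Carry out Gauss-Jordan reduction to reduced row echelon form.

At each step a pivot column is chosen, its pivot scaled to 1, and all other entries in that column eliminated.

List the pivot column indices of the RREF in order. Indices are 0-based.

pivot columns: 0, 1

[1] R0 /= -4  ⇒  (1, 1/2, -1/4)
     R1 -= 2·R0  ⇒  (0, -4, -7/2)
[2] R1 /= -4  ⇒  (0, 1, 7/8)
     R0 -= 1/2·R1  ⇒  (1, 0, -11/16)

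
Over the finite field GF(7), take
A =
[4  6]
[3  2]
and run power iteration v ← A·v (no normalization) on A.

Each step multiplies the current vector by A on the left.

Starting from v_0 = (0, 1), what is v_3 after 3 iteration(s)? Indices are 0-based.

v_0 = (0, 1).
v_1 = A·v_0 = (6, 2).
v_2 = A·v_1 = (1, 1).
v_3 = A·v_2 = (3, 5).

v_3 = (3, 5)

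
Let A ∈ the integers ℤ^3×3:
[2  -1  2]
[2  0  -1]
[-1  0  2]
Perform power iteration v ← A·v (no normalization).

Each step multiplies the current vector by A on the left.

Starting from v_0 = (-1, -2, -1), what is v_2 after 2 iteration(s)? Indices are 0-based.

v_2 = (-5, -3, 0)

v_0 = (-1, -2, -1).
v_1 = A·v_0 = (-2, -1, -1).
v_2 = A·v_1 = (-5, -3, 0).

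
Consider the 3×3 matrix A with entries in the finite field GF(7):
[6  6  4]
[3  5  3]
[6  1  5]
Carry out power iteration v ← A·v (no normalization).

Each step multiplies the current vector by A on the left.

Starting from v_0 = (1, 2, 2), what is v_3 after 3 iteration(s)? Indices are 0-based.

v_3 = (1, 2, 6)

v_0 = (1, 2, 2).
v_1 = A·v_0 = (5, 5, 4).
v_2 = A·v_1 = (6, 3, 6).
v_3 = A·v_2 = (1, 2, 6).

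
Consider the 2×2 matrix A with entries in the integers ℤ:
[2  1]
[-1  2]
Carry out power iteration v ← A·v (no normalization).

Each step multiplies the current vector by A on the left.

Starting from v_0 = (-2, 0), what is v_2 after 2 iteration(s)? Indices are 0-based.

v_0 = (-2, 0).
v_1 = A·v_0 = (-4, 2).
v_2 = A·v_1 = (-6, 8).

v_2 = (-6, 8)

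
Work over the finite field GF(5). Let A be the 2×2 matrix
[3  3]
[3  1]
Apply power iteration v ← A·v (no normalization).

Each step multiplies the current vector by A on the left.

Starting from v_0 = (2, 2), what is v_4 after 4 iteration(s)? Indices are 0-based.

v_0 = (2, 2).
v_1 = A·v_0 = (2, 3).
v_2 = A·v_1 = (0, 4).
v_3 = A·v_2 = (2, 4).
v_4 = A·v_3 = (3, 0).

v_4 = (3, 0)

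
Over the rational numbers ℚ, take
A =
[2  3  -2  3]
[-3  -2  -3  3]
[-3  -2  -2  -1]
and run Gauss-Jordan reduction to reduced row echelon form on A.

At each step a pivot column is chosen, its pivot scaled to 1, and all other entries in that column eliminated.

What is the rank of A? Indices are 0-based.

rank = 3

pivot(0,0)=2: scale R0 → (1, 3/2, -1, 3/2)
  clear (1,0): R1 −= (-3)R0 → (0, 5/2, -6, 15/2)
  clear (2,0): R2 −= (-3)R0 → (0, 5/2, -5, 7/2)
pivot(1,1)=5/2: scale R1 → (0, 1, -12/5, 3)
  clear (0,1): R0 −= (3/2)R1 → (1, 0, 13/5, -3)
  clear (2,1): R2 −= (5/2)R1 → (0, 0, 1, -4)
pivot(2,2)=1: scale R2 → (0, 0, 1, -4)
  clear (0,2): R0 −= (13/5)R2 → (1, 0, 0, 37/5)
  clear (1,2): R1 −= (-12/5)R2 → (0, 1, 0, -33/5)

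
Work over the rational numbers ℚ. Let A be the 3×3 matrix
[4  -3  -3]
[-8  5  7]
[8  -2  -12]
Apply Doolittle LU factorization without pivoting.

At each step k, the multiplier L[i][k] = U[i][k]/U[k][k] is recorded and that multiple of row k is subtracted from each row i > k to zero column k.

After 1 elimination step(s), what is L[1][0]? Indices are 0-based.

L[1][0] = -2

k=0: U[0][0]=4
  eliminate (1,0): mult=-2, new row 1: (0, -1, 1); set L[1][0]=-2
  eliminate (2,0): mult=2, new row 2: (0, 4, -6); set L[2][0]=2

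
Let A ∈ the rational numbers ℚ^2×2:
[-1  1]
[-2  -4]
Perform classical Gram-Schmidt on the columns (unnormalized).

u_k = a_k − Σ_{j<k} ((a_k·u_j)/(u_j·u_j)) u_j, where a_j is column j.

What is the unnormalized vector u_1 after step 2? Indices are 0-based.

u_1 = (12/5, -6/5)

Step 1: u_0 = a_0 = (-1, -2).
Step 2: u_1 = a_1 − (7/5)·u_0 = (12/5, -6/5).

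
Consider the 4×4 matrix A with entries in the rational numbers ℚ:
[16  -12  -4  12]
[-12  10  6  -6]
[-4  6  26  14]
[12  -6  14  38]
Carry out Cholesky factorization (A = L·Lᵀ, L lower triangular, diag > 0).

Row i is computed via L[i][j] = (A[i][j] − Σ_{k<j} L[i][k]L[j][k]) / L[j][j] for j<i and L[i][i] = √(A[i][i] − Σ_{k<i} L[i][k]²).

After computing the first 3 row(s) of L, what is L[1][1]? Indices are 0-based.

Step 1: L[0][0] = √(16) = 4.
  L[1][0] = (-12) / L[0][0] = -3.
Step 2: L[1][1] = √(1) = 1.
  L[2][0] = (-4) / L[0][0] = -1.
  L[2][1] = (3) / L[1][1] = 3.
Step 3: L[2][2] = √(16) = 4.

L[1][1] = 1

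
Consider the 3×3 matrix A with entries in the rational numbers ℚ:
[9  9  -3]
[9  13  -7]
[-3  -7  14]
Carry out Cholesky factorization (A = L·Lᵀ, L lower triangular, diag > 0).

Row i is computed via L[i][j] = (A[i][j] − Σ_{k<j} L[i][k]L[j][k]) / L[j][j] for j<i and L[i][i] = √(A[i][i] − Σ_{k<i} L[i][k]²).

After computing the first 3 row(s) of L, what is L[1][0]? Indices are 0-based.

Step 1: L[0][0] = √(9) = 3.
  L[1][0] = (9) / L[0][0] = 3.
Step 2: L[1][1] = √(4) = 2.
  L[2][0] = (-3) / L[0][0] = -1.
  L[2][1] = (-4) / L[1][1] = -2.
Step 3: L[2][2] = √(9) = 3.

L[1][0] = 3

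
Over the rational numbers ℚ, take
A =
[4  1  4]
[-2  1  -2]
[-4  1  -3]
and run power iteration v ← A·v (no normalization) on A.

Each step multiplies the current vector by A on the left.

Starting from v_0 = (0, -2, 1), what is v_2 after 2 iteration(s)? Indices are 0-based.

v_0 = (0, -2, 1).
v_1 = A·v_0 = (2, -4, -5).
v_2 = A·v_1 = (-16, 2, 3).

v_2 = (-16, 2, 3)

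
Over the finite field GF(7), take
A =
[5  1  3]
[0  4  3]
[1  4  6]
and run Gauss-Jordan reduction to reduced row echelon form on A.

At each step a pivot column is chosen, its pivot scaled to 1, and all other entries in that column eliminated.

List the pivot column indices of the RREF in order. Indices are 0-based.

pivot columns: 0, 1, 2

[1] R0 /= 5  ⇒  (1, 3, 2)
     R2 -= 1·R0  ⇒  (0, 1, 4)
[2] R1 /= 4  ⇒  (0, 1, 6)
     R0 -= 3·R1  ⇒  (1, 0, 5)
     R2 -= 1·R1  ⇒  (0, 0, 5)
[3] R2 /= 5  ⇒  (0, 0, 1)
     R0 -= 5·R2  ⇒  (1, 0, 0)
     R1 -= 6·R2  ⇒  (0, 1, 0)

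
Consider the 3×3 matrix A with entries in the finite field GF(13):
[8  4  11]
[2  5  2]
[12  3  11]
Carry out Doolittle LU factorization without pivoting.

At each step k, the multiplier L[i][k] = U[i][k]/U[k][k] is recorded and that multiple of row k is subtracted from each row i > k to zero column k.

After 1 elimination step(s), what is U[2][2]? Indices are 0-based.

U[2][2] = 1

Step 1: pivot at (0,0) is 8.
  row1 ← row1 − (10)·row0  ⇒  L[1][0]=10, U row1=(0, 4, 9)
  row2 ← row2 − (8)·row0  ⇒  L[2][0]=8, U row2=(0, 10, 1)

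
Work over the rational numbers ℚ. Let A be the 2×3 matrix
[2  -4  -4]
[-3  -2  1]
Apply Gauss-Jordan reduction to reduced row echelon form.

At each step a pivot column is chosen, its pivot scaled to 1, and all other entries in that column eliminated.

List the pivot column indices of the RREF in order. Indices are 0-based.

pivot columns: 0, 1

pivot(0,0)=2: scale R0 → (1, -2, -2)
  clear (1,0): R1 −= (-3)R0 → (0, -8, -5)
pivot(1,1)=-8: scale R1 → (0, 1, 5/8)
  clear (0,1): R0 −= (-2)R1 → (1, 0, -3/4)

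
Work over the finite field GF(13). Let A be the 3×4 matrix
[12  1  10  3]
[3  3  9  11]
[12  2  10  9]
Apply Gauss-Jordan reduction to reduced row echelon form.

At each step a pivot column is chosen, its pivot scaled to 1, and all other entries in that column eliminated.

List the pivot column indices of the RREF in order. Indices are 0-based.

pivot columns: 0, 1, 3

[1] R0 /= 12  ⇒  (1, 12, 3, 10)
     R1 -= 3·R0  ⇒  (0, 6, 0, 7)
     R2 -= 12·R0  ⇒  (0, 1, 0, 6)
[2] R1 /= 6  ⇒  (0, 1, 0, 12)
     R0 -= 12·R1  ⇒  (1, 0, 3, 9)
     R2 -= 1·R1  ⇒  (0, 0, 0, 7)
column 2 empty below row 2
[3] R2 /= 7  ⇒  (0, 0, 0, 1)
     R0 -= 9·R2  ⇒  (1, 0, 3, 0)
     R1 -= 12·R2  ⇒  (0, 1, 0, 0)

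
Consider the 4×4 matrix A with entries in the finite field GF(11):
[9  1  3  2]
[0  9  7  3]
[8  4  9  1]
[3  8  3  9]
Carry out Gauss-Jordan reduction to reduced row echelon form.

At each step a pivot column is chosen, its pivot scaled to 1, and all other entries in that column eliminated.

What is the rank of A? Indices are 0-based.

pivot(0,0)=9: scale R0 → (1, 5, 4, 10)
  clear (2,0): R2 −= (8)R0 → (0, 8, 10, 9)
  clear (3,0): R3 −= (3)R0 → (0, 4, 2, 1)
pivot(1,1)=9: scale R1 → (0, 1, 2, 4)
  clear (0,1): R0 −= (5)R1 → (1, 0, 5, 1)
  clear (2,1): R2 −= (8)R1 → (0, 0, 5, 10)
  clear (3,1): R3 −= (4)R1 → (0, 0, 5, 7)
pivot(2,2)=5: scale R2 → (0, 0, 1, 2)
  clear (0,2): R0 −= (5)R2 → (1, 0, 0, 2)
  clear (1,2): R1 −= (2)R2 → (0, 1, 0, 0)
  clear (3,2): R3 −= (5)R2 → (0, 0, 0, 8)
pivot(3,3)=8: scale R3 → (0, 0, 0, 1)
  clear (0,3): R0 −= (2)R3 → (1, 0, 0, 0)
  clear (2,3): R2 −= (2)R3 → (0, 0, 1, 0)

rank = 4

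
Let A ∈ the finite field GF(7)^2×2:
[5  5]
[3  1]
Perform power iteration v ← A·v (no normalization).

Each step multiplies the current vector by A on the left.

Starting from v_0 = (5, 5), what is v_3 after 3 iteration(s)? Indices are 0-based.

v_0 = (5, 5).
v_1 = A·v_0 = (1, 6).
v_2 = A·v_1 = (0, 2).
v_3 = A·v_2 = (3, 2).

v_3 = (3, 2)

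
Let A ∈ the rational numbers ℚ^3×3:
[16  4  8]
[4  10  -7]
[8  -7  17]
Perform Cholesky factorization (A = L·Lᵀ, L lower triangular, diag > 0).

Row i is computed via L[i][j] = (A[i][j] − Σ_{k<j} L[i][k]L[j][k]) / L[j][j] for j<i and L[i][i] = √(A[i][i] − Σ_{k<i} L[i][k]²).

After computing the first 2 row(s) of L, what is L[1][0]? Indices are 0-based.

L[1][0] = 1

Step 1: L[0][0] = √(16) = 4.
  L[1][0] = (4) / L[0][0] = 1.
Step 2: L[1][1] = √(9) = 3.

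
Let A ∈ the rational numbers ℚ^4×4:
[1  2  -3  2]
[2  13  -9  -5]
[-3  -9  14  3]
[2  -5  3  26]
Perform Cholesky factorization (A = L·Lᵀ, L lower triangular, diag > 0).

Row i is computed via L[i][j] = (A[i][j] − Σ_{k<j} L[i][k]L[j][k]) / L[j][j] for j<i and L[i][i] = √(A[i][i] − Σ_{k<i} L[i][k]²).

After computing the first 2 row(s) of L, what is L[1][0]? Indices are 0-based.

L[1][0] = 2

Step 1: L[0][0] = √(1) = 1.
  L[1][0] = (2) / L[0][0] = 2.
Step 2: L[1][1] = √(9) = 3.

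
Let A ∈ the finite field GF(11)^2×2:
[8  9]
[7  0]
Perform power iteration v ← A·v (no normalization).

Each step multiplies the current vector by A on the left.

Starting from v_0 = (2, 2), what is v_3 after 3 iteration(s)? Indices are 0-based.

v_3 = (2, 3)

v_0 = (2, 2).
v_1 = A·v_0 = (1, 3).
v_2 = A·v_1 = (2, 7).
v_3 = A·v_2 = (2, 3).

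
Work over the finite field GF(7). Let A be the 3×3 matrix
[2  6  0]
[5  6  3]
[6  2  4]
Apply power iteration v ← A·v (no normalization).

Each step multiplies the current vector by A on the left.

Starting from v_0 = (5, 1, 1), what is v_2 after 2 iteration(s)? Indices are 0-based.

v_0 = (5, 1, 1).
v_1 = A·v_0 = (2, 6, 1).
v_2 = A·v_1 = (5, 0, 0).

v_2 = (5, 0, 0)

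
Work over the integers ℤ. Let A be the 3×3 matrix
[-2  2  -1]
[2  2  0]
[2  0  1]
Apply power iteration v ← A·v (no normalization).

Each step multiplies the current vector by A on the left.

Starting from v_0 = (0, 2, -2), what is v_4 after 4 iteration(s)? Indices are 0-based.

v_4 = (-2, 140, 74)

v_0 = (0, 2, -2).
v_1 = A·v_0 = (6, 4, -2).
v_2 = A·v_1 = (-2, 20, 10).
v_3 = A·v_2 = (34, 36, 6).
v_4 = A·v_3 = (-2, 140, 74).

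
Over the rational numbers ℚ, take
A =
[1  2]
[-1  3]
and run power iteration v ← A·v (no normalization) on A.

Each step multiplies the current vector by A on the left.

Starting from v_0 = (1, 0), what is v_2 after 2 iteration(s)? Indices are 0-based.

v_2 = (-1, -4)

v_0 = (1, 0).
v_1 = A·v_0 = (1, -1).
v_2 = A·v_1 = (-1, -4).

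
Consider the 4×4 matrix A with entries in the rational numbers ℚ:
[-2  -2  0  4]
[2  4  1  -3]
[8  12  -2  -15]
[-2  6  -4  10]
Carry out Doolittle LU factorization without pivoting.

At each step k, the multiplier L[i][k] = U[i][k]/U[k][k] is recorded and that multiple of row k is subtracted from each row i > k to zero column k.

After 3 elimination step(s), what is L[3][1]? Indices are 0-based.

L[3][1] = 4

k=0: U[0][0]=-2
  eliminate (1,0): mult=-1, new row 1: (0, 2, 1, 1); set L[1][0]=-1
  eliminate (2,0): mult=-4, new row 2: (0, 4, -2, 1); set L[2][0]=-4
  eliminate (3,0): mult=1, new row 3: (0, 8, -4, 6); set L[3][0]=1
k=1: U[1][1]=2
  eliminate (2,1): mult=2, new row 2: (0, 0, -4, -1); set L[2][1]=2
  eliminate (3,1): mult=4, new row 3: (0, 0, -8, 2); set L[3][1]=4
k=2: U[2][2]=-4
  eliminate (3,2): mult=2, new row 3: (0, 0, 0, 4); set L[3][2]=2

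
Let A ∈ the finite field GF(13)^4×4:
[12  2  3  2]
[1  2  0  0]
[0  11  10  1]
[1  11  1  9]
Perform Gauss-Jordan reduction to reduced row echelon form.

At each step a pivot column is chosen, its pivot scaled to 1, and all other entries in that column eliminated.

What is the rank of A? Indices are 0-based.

rank = 4

step 1: normalize row 0 (÷12) = (1, 11, 10, 11)
  row 1: subtract 1×row0 = (0, 4, 3, 2)
  row 3: subtract 1×row0 = (0, 0, 4, 11)
step 2: normalize row 1 (÷4) = (0, 1, 4, 7)
  row 0: subtract 11×row1 = (1, 0, 5, 12)
  row 2: subtract 11×row1 = (0, 0, 5, 2)
step 3: normalize row 2 (÷5) = (0, 0, 1, 3)
  row 0: subtract 5×row2 = (1, 0, 0, 10)
  row 1: subtract 4×row2 = (0, 1, 0, 8)
  row 3: subtract 4×row2 = (0, 0, 0, 12)
step 4: normalize row 3 (÷12) = (0, 0, 0, 1)
  row 0: subtract 10×row3 = (1, 0, 0, 0)
  row 1: subtract 8×row3 = (0, 1, 0, 0)
  row 2: subtract 3×row3 = (0, 0, 1, 0)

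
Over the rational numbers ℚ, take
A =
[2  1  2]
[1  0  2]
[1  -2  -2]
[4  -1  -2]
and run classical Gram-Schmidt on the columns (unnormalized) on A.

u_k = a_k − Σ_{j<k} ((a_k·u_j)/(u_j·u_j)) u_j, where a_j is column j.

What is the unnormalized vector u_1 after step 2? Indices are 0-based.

u_1 = (15/11, 2/11, -20/11, -3/11)

Step 1: u_0 = a_0 = (2, 1, 1, 4).
Step 2: u_1 = a_1 − (-2/11)·u_0 = (15/11, 2/11, -20/11, -3/11).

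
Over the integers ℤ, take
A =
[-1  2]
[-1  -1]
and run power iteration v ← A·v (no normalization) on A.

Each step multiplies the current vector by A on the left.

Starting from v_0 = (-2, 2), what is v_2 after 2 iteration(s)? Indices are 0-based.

v_2 = (-6, -6)

v_0 = (-2, 2).
v_1 = A·v_0 = (6, 0).
v_2 = A·v_1 = (-6, -6).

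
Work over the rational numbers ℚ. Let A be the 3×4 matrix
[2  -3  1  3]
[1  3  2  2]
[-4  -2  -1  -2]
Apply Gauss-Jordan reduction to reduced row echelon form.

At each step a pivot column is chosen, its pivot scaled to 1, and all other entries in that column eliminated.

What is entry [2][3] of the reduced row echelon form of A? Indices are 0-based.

M[2][3] = 4/3

[1] R0 /= 2  ⇒  (1, -3/2, 1/2, 3/2)
     R1 -= 1·R0  ⇒  (0, 9/2, 3/2, 1/2)
     R2 -= -4·R0  ⇒  (0, -8, 1, 4)
[2] R1 /= 9/2  ⇒  (0, 1, 1/3, 1/9)
     R0 -= -3/2·R1  ⇒  (1, 0, 1, 5/3)
     R2 -= -8·R1  ⇒  (0, 0, 11/3, 44/9)
[3] R2 /= 11/3  ⇒  (0, 0, 1, 4/3)
     R0 -= 1·R2  ⇒  (1, 0, 0, 1/3)
     R1 -= 1/3·R2  ⇒  (0, 1, 0, -1/3)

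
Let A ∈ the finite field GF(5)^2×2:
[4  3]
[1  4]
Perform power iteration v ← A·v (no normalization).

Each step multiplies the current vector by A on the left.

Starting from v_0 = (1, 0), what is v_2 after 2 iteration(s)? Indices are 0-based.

v_2 = (4, 3)

v_0 = (1, 0).
v_1 = A·v_0 = (4, 1).
v_2 = A·v_1 = (4, 3).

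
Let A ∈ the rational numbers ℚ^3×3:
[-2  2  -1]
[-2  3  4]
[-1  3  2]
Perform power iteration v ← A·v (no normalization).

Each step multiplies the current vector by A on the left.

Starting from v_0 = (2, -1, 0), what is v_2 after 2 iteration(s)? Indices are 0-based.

v_2 = (3, -29, -25)

v_0 = (2, -1, 0).
v_1 = A·v_0 = (-6, -7, -5).
v_2 = A·v_1 = (3, -29, -25).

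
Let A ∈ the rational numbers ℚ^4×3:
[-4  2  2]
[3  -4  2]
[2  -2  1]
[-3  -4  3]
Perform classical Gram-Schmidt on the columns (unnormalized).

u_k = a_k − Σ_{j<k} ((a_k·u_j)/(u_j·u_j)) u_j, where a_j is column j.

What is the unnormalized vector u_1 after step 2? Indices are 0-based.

Step 1: u_0 = a_0 = (-4, 3, 2, -3).
Step 2: u_1 = a_1 − (-6/19)·u_0 = (14/19, -58/19, -26/19, -94/19).

u_1 = (14/19, -58/19, -26/19, -94/19)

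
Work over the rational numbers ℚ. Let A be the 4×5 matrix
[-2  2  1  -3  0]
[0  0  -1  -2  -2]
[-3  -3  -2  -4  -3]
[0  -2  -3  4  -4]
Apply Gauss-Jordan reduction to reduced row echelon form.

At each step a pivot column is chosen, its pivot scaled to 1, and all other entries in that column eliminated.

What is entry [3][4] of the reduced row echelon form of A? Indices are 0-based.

[1] R0 /= -2  ⇒  (1, -1, -1/2, 3/2, 0)
     R2 -= -3·R0  ⇒  (0, -6, -7/2, 1/2, -3)
[2] R1 <-> R2
[2] R1 /= -6  ⇒  (0, 1, 7/12, -1/12, 1/2)
     R0 -= -1·R1  ⇒  (1, 0, 1/12, 17/12, 1/2)
     R3 -= -2·R1  ⇒  (0, 0, -11/6, 23/6, -3)
[3] R2 /= -1  ⇒  (0, 0, 1, 2, 2)
     R0 -= 1/12·R2  ⇒  (1, 0, 0, 5/4, 1/3)
     R1 -= 7/12·R2  ⇒  (0, 1, 0, -5/4, -2/3)
     R3 -= -11/6·R2  ⇒  (0, 0, 0, 15/2, 2/3)
[4] R3 /= 15/2  ⇒  (0, 0, 0, 1, 4/45)
     R0 -= 5/4·R3  ⇒  (1, 0, 0, 0, 2/9)
     R1 -= -5/4·R3  ⇒  (0, 1, 0, 0, -5/9)
     R2 -= 2·R3  ⇒  (0, 0, 1, 0, 82/45)

M[3][4] = 4/45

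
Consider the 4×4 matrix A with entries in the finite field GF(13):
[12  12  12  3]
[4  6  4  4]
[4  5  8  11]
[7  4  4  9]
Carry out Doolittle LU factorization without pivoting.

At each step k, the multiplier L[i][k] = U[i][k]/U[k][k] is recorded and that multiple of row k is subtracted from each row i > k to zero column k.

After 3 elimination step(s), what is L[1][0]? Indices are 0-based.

L[1][0] = 9

[col 0] pivot 12
  R1 -= 9*R0 → (0, 2, 0, 3)  (L[1][0] := 9)
  R2 -= 9*R0 → (0, 1, 4, 10)  (L[2][0] := 9)
  R3 -= 6*R0 → (0, 10, 10, 4)  (L[3][0] := 6)
[col 1] pivot 2
  R2 -= 7*R1 → (0, 0, 4, 2)  (L[2][1] := 7)
  R3 -= 5*R1 → (0, 0, 10, 2)  (L[3][1] := 5)
[col 2] pivot 4
  R3 -= 9*R2 → (0, 0, 0, 10)  (L[3][2] := 9)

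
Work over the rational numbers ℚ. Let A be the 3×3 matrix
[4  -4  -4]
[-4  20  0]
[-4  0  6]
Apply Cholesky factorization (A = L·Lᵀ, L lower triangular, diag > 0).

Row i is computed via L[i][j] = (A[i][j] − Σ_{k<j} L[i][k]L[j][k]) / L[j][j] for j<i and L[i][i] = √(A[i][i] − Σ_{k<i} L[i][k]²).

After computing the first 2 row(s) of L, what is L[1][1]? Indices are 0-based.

Step 1: L[0][0] = √(4) = 2.
  L[1][0] = (-4) / L[0][0] = -2.
Step 2: L[1][1] = √(16) = 4.

L[1][1] = 4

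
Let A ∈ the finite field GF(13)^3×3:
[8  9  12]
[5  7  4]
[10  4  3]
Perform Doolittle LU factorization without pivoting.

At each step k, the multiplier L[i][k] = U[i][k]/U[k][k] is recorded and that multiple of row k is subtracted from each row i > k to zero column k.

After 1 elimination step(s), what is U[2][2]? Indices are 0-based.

[col 0] pivot 8
  R1 -= 12*R0 → (0, 3, 3)  (L[1][0] := 12)
  R2 -= 11*R0 → (0, 9, 1)  (L[2][0] := 11)

U[2][2] = 1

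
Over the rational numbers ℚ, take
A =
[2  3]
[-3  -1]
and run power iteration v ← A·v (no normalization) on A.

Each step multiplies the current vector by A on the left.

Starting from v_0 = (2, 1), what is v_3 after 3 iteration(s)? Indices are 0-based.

v_3 = (-56, 35)

v_0 = (2, 1).
v_1 = A·v_0 = (7, -7).
v_2 = A·v_1 = (-7, -14).
v_3 = A·v_2 = (-56, 35).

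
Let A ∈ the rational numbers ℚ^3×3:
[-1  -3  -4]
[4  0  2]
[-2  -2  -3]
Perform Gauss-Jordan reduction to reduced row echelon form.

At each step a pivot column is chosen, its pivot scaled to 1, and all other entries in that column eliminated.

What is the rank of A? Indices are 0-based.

rank = 3

step 1: normalize row 0 (÷-1) = (1, 3, 4)
  row 1: subtract 4×row0 = (0, -12, -14)
  row 2: subtract -2×row0 = (0, 4, 5)
step 2: normalize row 1 (÷-12) = (0, 1, 7/6)
  row 0: subtract 3×row1 = (1, 0, 1/2)
  row 2: subtract 4×row1 = (0, 0, 1/3)
step 3: normalize row 2 (÷1/3) = (0, 0, 1)
  row 0: subtract 1/2×row2 = (1, 0, 0)
  row 1: subtract 7/6×row2 = (0, 1, 0)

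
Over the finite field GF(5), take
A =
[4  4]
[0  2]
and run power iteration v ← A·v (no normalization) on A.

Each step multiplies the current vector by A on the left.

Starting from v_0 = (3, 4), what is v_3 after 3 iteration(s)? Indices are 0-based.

v_0 = (3, 4).
v_1 = A·v_0 = (3, 3).
v_2 = A·v_1 = (4, 1).
v_3 = A·v_2 = (0, 2).

v_3 = (0, 2)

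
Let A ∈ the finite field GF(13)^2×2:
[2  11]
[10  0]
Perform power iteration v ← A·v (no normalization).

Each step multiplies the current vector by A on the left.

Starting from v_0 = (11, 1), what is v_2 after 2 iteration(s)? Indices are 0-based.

v_2 = (2, 5)

v_0 = (11, 1).
v_1 = A·v_0 = (7, 6).
v_2 = A·v_1 = (2, 5).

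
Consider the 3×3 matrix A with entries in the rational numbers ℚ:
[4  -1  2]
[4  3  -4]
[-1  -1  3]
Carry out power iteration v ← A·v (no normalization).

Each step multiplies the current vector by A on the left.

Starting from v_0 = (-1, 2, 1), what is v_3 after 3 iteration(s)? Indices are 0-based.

v_3 = (14, -178, 76)

v_0 = (-1, 2, 1).
v_1 = A·v_0 = (-4, -2, 2).
v_2 = A·v_1 = (-10, -30, 12).
v_3 = A·v_2 = (14, -178, 76).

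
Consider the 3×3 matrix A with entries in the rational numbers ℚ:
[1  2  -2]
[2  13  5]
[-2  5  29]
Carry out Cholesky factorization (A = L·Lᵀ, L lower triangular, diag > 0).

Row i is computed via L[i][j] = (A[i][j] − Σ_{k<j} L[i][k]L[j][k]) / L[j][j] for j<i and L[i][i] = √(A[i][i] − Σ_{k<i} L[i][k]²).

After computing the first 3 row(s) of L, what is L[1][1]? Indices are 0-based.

L[1][1] = 3

Step 1: L[0][0] = √(1) = 1.
  L[1][0] = (2) / L[0][0] = 2.
Step 2: L[1][1] = √(9) = 3.
  L[2][0] = (-2) / L[0][0] = -2.
  L[2][1] = (9) / L[1][1] = 3.
Step 3: L[2][2] = √(16) = 4.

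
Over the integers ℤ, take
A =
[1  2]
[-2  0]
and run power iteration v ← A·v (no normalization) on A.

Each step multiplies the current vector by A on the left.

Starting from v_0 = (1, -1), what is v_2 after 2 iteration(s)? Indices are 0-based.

v_0 = (1, -1).
v_1 = A·v_0 = (-1, -2).
v_2 = A·v_1 = (-5, 2).

v_2 = (-5, 2)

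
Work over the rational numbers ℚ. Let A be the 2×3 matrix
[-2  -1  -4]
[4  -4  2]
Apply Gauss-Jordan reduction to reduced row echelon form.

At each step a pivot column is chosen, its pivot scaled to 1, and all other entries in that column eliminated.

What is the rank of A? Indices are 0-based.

rank = 2

pivot(0,0)=-2: scale R0 → (1, 1/2, 2)
  clear (1,0): R1 −= (4)R0 → (0, -6, -6)
pivot(1,1)=-6: scale R1 → (0, 1, 1)
  clear (0,1): R0 −= (1/2)R1 → (1, 0, 3/2)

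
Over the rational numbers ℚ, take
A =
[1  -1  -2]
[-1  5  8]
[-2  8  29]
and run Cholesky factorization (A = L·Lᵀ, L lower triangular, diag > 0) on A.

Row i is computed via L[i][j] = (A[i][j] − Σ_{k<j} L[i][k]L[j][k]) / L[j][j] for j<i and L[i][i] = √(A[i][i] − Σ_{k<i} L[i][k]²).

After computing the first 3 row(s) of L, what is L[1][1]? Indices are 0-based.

Step 1: L[0][0] = √(1) = 1.
  L[1][0] = (-1) / L[0][0] = -1.
Step 2: L[1][1] = √(4) = 2.
  L[2][0] = (-2) / L[0][0] = -2.
  L[2][1] = (6) / L[1][1] = 3.
Step 3: L[2][2] = √(16) = 4.

L[1][1] = 2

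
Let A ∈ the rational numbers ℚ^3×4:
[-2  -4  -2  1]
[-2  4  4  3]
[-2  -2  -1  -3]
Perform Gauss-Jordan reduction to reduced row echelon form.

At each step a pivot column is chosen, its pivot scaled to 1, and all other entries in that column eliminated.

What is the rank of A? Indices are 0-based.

rank = 3

[1] R0 /= -2  ⇒  (1, 2, 1, -1/2)
     R1 -= -2·R0  ⇒  (0, 8, 6, 2)
     R2 -= -2·R0  ⇒  (0, 2, 1, -4)
[2] R1 /= 8  ⇒  (0, 1, 3/4, 1/4)
     R0 -= 2·R1  ⇒  (1, 0, -1/2, -1)
     R2 -= 2·R1  ⇒  (0, 0, -1/2, -9/2)
[3] R2 /= -1/2  ⇒  (0, 0, 1, 9)
     R0 -= -1/2·R2  ⇒  (1, 0, 0, 7/2)
     R1 -= 3/4·R2  ⇒  (0, 1, 0, -13/2)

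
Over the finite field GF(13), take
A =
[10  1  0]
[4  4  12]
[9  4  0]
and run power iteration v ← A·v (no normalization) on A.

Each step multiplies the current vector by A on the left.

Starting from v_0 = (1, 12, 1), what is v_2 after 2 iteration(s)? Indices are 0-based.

v_2 = (11, 1, 12)

v_0 = (1, 12, 1).
v_1 = A·v_0 = (9, 12, 5).
v_2 = A·v_1 = (11, 1, 12).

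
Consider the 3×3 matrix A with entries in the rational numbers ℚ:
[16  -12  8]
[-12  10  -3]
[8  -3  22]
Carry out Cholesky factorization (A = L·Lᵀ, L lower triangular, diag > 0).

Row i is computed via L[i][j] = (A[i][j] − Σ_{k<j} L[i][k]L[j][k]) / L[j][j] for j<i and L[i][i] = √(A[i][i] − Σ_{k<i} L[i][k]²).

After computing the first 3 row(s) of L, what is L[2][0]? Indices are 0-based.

L[2][0] = 2

Step 1: L[0][0] = √(16) = 4.
  L[1][0] = (-12) / L[0][0] = -3.
Step 2: L[1][1] = √(1) = 1.
  L[2][0] = (8) / L[0][0] = 2.
  L[2][1] = (3) / L[1][1] = 3.
Step 3: L[2][2] = √(9) = 3.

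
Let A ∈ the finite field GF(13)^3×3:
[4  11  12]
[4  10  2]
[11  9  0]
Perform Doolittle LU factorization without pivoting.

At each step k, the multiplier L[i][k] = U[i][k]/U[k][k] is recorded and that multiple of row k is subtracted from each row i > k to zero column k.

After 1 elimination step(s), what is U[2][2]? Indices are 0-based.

[col 0] pivot 4
  R1 -= 1*R0 → (0, 12, 3)  (L[1][0] := 1)
  R2 -= 6*R0 → (0, 8, 6)  (L[2][0] := 6)

U[2][2] = 6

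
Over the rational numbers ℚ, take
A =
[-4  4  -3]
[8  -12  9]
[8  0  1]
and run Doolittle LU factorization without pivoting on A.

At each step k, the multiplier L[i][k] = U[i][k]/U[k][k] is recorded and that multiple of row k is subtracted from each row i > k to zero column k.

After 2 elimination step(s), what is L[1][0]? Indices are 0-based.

L[1][0] = -2

k=0: U[0][0]=-4
  eliminate (1,0): mult=-2, new row 1: (0, -4, 3); set L[1][0]=-2
  eliminate (2,0): mult=-2, new row 2: (0, 8, -5); set L[2][0]=-2
k=1: U[1][1]=-4
  eliminate (2,1): mult=-2, new row 2: (0, 0, 1); set L[2][1]=-2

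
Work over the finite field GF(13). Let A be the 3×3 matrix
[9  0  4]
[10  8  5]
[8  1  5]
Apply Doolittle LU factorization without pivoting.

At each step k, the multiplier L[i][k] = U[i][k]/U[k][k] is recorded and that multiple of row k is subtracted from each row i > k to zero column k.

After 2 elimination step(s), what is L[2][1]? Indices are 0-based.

L[2][1] = 5

Step 1: pivot at (0,0) is 9.
  row1 ← row1 − (4)·row0  ⇒  L[1][0]=4, U row1=(0, 8, 2)
  row2 ← row2 − (11)·row0  ⇒  L[2][0]=11, U row2=(0, 1, 0)
Step 2: pivot at (1,1) is 8.
  row2 ← row2 − (5)·row1  ⇒  L[2][1]=5, U row2=(0, 0, 3)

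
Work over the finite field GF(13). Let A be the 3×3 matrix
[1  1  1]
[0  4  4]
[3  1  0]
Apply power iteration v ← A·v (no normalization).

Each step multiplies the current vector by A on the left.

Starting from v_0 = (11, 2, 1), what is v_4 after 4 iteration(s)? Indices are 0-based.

v_0 = (11, 2, 1).
v_1 = A·v_0 = (1, 12, 9).
v_2 = A·v_1 = (9, 6, 2).
v_3 = A·v_2 = (4, 6, 7).
v_4 = A·v_3 = (4, 0, 5).

v_4 = (4, 0, 5)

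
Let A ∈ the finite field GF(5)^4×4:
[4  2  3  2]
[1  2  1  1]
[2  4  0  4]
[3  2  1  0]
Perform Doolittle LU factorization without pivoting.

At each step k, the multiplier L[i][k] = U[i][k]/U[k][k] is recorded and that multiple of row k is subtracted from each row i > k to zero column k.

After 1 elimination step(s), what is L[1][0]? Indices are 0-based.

k=0: U[0][0]=4
  eliminate (1,0): mult=4, new row 1: (0, 4, 4, 3); set L[1][0]=4
  eliminate (2,0): mult=3, new row 2: (0, 3, 1, 3); set L[2][0]=3
  eliminate (3,0): mult=2, new row 3: (0, 3, 0, 1); set L[3][0]=2

L[1][0] = 4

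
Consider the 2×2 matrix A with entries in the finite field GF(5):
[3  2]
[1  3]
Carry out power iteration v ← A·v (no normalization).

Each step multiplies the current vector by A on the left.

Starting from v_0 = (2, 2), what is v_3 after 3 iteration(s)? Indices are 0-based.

v_3 = (1, 3)

v_0 = (2, 2).
v_1 = A·v_0 = (0, 3).
v_2 = A·v_1 = (1, 4).
v_3 = A·v_2 = (1, 3).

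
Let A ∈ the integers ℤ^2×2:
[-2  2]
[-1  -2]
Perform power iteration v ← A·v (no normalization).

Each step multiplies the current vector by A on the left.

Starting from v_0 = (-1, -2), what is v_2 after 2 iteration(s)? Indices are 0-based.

v_0 = (-1, -2).
v_1 = A·v_0 = (-2, 5).
v_2 = A·v_1 = (14, -8).

v_2 = (14, -8)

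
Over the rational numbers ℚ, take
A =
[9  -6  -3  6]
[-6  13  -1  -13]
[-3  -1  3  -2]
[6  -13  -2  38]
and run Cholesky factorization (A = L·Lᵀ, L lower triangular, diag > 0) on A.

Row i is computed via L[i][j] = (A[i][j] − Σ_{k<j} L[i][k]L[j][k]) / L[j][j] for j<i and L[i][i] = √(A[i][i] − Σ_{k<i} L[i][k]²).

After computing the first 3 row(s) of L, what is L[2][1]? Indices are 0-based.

Step 1: L[0][0] = √(9) = 3.
  L[1][0] = (-6) / L[0][0] = -2.
Step 2: L[1][1] = √(9) = 3.
  L[2][0] = (-3) / L[0][0] = -1.
  L[2][1] = (-3) / L[1][1] = -1.
Step 3: L[2][2] = √(1) = 1.

L[2][1] = -1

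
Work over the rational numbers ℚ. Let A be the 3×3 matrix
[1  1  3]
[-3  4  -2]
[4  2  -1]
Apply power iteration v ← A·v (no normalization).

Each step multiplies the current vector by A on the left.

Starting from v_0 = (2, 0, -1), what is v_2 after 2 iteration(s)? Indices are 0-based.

v_0 = (2, 0, -1).
v_1 = A·v_0 = (-1, -4, 9).
v_2 = A·v_1 = (22, -31, -21).

v_2 = (22, -31, -21)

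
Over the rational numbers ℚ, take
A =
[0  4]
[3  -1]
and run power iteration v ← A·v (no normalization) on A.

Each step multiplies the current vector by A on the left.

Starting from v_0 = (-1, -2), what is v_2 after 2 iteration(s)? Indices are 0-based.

v_0 = (-1, -2).
v_1 = A·v_0 = (-8, -1).
v_2 = A·v_1 = (-4, -23).

v_2 = (-4, -23)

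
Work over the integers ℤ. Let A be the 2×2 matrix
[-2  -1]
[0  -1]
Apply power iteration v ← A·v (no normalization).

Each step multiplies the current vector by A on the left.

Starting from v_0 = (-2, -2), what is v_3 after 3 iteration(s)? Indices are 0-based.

v_0 = (-2, -2).
v_1 = A·v_0 = (6, 2).
v_2 = A·v_1 = (-14, -2).
v_3 = A·v_2 = (30, 2).

v_3 = (30, 2)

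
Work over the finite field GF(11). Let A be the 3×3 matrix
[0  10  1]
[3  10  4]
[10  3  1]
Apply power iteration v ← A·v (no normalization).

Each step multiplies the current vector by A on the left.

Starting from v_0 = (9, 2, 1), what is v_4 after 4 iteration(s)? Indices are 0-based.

v_4 = (3, 9, 7)

v_0 = (9, 2, 1).
v_1 = A·v_0 = (10, 7, 9).
v_2 = A·v_1 = (2, 4, 9).
v_3 = A·v_2 = (5, 5, 8).
v_4 = A·v_3 = (3, 9, 7).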